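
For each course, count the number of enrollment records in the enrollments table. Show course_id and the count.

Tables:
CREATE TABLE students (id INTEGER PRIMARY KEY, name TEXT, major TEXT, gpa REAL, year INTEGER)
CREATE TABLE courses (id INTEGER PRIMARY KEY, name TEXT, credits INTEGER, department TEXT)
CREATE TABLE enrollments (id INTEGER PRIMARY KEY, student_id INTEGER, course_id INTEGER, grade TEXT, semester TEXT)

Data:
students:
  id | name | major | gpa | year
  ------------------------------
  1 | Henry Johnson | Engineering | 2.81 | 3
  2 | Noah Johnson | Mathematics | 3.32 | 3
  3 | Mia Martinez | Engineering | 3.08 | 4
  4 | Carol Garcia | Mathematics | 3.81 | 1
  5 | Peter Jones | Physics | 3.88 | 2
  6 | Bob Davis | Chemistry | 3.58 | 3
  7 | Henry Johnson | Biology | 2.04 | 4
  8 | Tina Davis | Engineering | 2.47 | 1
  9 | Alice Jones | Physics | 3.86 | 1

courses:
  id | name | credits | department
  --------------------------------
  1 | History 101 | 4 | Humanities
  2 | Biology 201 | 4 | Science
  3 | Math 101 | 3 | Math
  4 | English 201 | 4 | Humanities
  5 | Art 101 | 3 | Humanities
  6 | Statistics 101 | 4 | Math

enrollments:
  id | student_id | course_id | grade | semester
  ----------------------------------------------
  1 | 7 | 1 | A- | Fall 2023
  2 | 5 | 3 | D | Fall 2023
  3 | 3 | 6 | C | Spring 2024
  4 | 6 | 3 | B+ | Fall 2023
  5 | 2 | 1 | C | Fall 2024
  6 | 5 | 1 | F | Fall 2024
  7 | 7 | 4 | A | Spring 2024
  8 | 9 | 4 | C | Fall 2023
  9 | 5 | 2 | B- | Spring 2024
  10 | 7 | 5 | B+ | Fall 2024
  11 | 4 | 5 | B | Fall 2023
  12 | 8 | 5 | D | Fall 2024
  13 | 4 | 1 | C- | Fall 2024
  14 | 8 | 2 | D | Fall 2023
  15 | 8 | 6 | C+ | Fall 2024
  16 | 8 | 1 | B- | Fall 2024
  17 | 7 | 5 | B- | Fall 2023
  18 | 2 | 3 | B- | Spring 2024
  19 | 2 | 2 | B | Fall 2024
SELECT course_id, COUNT(*) AS enrollment_count FROM enrollments GROUP BY course_id

Execution result:
course_id | enrollment_count
1 | 5
2 | 3
3 | 3
4 | 2
5 | 4
6 | 2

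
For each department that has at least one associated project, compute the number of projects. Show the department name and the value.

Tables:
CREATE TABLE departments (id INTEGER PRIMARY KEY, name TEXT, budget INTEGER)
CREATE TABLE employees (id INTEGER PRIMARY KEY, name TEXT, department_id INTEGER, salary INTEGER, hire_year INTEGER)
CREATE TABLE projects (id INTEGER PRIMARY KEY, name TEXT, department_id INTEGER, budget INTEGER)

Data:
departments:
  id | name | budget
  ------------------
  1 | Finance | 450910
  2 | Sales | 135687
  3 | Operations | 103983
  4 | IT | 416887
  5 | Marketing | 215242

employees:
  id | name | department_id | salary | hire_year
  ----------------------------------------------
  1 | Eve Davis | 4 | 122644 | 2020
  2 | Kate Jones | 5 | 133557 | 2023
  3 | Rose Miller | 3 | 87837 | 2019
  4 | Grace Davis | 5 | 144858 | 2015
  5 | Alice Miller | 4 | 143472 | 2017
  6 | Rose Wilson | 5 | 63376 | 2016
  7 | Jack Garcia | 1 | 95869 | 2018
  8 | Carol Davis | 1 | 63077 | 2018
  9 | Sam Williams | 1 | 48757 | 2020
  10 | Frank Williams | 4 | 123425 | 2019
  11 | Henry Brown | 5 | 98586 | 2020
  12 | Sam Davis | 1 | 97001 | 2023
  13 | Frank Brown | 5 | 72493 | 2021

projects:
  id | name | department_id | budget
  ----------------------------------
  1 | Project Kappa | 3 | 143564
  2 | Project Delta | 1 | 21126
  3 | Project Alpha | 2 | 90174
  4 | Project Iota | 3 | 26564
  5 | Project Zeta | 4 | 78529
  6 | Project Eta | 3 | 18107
SELECT p.name, COUNT(*) AS n FROM projects c JOIN departments p ON c.department_id = p.id GROUP BY p.id, p.name

Execution result:
name | n
Finance | 1
Sales | 1
Operations | 3
IT | 1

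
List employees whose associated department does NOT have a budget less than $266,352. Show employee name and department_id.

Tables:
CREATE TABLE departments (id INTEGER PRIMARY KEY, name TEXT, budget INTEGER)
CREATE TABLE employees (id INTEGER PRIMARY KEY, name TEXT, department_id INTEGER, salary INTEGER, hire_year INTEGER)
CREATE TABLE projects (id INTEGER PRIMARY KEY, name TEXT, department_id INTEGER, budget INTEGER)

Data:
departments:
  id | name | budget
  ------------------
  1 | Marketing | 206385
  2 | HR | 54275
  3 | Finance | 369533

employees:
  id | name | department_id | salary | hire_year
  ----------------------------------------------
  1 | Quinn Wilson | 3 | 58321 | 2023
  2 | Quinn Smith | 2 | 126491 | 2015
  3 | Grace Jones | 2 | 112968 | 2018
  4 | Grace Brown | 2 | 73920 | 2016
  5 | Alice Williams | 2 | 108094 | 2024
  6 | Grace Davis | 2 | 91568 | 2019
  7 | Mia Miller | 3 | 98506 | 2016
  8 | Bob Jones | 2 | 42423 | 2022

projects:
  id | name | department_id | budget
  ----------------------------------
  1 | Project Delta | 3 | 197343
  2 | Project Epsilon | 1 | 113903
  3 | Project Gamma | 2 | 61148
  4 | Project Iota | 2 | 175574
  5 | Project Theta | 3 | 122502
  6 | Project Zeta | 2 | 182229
SELECT name, department_id FROM employees WHERE department_id NOT IN (SELECT id FROM departments WHERE budget < 266352)

Execution result:
name | department_id
Quinn Wilson | 3
Mia Miller | 3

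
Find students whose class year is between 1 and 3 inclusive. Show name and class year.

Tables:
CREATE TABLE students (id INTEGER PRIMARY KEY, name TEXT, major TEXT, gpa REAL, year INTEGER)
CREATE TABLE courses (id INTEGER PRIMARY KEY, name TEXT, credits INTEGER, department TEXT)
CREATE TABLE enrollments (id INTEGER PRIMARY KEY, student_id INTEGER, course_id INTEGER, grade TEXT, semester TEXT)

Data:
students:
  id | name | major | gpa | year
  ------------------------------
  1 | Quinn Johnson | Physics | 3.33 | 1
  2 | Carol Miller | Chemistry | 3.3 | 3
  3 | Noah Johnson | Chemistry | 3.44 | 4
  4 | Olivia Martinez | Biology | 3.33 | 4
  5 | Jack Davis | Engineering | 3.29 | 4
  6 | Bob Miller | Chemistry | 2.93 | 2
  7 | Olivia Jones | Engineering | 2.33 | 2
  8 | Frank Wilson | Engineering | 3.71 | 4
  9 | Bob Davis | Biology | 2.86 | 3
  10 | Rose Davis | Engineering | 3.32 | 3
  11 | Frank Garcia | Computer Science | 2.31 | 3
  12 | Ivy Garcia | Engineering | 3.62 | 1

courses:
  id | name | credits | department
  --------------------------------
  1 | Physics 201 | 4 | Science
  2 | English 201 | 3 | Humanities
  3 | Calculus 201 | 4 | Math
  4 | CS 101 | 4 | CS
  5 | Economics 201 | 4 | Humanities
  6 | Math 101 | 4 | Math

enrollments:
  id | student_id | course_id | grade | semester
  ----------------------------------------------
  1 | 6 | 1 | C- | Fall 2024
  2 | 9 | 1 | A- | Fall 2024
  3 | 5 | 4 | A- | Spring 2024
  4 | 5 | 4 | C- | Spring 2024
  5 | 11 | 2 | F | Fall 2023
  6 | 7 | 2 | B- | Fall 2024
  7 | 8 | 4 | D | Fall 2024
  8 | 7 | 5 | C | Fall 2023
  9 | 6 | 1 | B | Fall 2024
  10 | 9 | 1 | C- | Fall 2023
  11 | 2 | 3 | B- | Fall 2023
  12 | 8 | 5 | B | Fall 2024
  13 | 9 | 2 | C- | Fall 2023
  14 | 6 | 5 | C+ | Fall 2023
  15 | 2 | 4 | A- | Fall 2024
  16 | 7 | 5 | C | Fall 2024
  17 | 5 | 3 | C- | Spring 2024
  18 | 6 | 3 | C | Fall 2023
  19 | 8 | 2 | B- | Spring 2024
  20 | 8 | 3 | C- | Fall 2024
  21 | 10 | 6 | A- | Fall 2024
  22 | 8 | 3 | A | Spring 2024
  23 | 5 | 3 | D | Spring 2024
SELECT name, year FROM students WHERE year BETWEEN 1 AND 3

Execution result:
name | year
Quinn Johnson | 1
Carol Miller | 3
Bob Miller | 2
Olivia Jones | 2
Bob Davis | 3
Rose Davis | 3
Frank Garcia | 3
Ivy Garcia | 1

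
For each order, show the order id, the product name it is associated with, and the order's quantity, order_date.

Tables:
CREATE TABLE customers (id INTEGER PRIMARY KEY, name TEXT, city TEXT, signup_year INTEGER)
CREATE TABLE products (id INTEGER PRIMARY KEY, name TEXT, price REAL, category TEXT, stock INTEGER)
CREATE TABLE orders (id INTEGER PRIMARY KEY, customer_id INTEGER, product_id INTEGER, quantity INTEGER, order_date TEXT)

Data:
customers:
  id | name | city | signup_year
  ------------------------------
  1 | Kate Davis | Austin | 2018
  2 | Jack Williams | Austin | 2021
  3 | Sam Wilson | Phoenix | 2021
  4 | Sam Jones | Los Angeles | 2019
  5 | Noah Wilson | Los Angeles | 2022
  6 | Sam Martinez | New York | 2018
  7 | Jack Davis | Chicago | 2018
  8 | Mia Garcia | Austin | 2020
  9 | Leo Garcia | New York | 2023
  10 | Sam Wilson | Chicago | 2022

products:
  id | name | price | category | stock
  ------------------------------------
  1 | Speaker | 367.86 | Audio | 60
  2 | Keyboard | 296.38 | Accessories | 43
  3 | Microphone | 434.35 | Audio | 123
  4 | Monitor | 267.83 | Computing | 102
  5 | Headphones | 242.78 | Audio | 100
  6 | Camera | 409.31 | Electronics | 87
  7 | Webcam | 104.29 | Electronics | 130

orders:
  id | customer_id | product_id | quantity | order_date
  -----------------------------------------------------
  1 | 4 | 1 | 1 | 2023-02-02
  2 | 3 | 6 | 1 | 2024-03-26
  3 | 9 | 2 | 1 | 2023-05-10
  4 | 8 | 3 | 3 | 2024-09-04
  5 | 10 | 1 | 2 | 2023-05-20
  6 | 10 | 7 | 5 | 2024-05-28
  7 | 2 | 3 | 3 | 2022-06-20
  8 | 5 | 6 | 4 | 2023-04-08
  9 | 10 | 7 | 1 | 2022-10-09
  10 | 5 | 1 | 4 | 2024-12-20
SELECT c.id, p.name AS product, c.quantity, c.order_date FROM orders c JOIN products p ON c.product_id = p.id

Execution result:
id | product | quantity | order_date
1 | Speaker | 1 | 2023-02-02
2 | Camera | 1 | 2024-03-26
3 | Keyboard | 1 | 2023-05-10
4 | Microphone | 3 | 2024-09-04
5 | Speaker | 2 | 2023-05-20
6 | Webcam | 5 | 2024-05-28
7 | Microphone | 3 | 2022-06-20
8 | Camera | 4 | 2023-04-08
9 | Webcam | 1 | 2022-10-09
10 | Speaker | 4 | 2024-12-20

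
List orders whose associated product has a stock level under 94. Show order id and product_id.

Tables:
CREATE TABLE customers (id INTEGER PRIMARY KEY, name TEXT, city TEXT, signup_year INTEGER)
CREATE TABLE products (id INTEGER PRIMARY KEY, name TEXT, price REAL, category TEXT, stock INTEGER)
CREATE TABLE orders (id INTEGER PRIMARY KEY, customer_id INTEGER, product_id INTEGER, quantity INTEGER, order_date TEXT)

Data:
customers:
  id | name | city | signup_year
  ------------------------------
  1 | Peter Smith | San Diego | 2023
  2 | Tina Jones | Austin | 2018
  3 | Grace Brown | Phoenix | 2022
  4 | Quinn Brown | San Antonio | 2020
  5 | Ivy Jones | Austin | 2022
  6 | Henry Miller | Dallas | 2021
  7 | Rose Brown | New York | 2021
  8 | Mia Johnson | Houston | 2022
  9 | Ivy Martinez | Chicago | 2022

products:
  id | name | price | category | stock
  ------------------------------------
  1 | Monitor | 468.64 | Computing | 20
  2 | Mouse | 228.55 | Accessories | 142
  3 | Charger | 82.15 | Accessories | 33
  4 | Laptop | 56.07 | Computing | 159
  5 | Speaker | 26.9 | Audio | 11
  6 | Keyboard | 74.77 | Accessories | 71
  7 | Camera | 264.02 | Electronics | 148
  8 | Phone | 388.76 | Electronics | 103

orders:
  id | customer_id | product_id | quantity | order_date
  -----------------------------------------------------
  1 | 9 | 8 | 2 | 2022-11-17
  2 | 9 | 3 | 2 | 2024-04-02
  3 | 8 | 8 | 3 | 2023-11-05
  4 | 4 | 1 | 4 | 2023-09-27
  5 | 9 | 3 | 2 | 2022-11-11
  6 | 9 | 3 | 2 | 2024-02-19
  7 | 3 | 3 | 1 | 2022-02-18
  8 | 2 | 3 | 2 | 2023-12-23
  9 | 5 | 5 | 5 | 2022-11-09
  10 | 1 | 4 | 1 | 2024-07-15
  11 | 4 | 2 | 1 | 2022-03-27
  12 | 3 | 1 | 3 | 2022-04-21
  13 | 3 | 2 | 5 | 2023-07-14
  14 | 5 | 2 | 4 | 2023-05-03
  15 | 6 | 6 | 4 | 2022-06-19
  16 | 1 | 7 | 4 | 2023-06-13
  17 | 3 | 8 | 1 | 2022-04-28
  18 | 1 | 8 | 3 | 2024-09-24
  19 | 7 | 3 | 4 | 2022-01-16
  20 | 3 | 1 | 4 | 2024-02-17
SELECT id, product_id FROM orders WHERE product_id IN (SELECT id FROM products WHERE stock < 94)

Execution result:
id | product_id
2 | 3
4 | 1
5 | 3
6 | 3
7 | 3
8 | 3
9 | 5
12 | 1
15 | 6
19 | 3
20 | 1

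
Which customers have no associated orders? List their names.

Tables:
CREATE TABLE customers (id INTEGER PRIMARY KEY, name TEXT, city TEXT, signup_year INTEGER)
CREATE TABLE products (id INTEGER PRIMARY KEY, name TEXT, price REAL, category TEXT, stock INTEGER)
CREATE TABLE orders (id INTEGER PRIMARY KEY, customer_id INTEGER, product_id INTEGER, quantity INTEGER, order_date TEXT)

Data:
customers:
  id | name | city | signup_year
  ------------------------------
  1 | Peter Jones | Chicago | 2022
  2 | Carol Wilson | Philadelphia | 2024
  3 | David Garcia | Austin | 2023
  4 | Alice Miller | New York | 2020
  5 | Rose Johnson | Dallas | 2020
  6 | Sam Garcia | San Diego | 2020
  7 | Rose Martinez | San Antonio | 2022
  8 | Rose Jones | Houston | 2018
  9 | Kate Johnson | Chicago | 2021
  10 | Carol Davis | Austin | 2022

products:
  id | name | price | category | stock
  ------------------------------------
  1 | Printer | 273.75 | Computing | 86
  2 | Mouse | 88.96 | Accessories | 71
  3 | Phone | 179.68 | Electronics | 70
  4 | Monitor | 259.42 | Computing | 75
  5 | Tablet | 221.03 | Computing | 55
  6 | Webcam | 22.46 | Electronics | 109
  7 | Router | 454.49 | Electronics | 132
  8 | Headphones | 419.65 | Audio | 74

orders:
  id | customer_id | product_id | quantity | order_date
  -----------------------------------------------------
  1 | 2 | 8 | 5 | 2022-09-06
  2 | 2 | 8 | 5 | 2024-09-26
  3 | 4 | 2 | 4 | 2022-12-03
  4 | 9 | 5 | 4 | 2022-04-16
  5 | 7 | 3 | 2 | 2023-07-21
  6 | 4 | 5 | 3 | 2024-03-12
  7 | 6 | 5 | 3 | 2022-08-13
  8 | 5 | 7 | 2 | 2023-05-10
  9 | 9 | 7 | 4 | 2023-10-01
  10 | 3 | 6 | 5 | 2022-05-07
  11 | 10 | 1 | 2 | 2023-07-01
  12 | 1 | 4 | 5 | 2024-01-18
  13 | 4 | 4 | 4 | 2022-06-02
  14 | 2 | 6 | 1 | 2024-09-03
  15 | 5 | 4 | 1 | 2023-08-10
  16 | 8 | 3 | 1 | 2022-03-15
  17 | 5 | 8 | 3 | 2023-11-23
SELECT p.name FROM customers p LEFT JOIN orders c ON c.customer_id = p.id WHERE c.id IS NULL

Execution result:
(no rows)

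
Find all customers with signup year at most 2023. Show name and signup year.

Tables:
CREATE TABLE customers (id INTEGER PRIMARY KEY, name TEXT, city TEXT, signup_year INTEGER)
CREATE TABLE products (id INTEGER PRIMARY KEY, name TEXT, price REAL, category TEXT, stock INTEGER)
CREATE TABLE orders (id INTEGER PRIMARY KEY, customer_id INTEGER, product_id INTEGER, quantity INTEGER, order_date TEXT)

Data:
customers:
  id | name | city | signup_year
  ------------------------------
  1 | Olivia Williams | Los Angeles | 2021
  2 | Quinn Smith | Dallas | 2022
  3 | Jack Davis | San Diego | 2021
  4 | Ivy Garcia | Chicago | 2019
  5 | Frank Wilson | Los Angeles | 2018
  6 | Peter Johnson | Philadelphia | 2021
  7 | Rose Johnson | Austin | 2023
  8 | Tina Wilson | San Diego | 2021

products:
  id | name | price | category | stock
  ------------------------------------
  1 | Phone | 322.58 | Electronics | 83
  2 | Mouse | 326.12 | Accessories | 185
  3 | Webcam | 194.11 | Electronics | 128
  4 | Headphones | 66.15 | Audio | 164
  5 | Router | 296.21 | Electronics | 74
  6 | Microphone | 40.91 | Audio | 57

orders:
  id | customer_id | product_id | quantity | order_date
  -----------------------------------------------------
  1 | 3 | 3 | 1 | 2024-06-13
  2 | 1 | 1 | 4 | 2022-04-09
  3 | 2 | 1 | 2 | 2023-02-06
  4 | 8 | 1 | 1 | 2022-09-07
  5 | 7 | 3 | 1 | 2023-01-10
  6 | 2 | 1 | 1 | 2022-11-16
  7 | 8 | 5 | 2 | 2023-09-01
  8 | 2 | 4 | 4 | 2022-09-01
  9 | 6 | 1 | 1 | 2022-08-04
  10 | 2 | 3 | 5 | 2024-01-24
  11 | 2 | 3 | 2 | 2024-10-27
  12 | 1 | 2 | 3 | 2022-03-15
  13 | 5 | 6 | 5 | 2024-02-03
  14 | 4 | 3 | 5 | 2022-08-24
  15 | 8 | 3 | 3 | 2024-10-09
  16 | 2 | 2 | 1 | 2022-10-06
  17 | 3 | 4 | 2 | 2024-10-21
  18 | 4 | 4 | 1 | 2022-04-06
SELECT name, signup_year FROM customers WHERE signup_year <= 2023

Execution result:
name | signup_year
Olivia Williams | 2021
Quinn Smith | 2022
Jack Davis | 2021
Ivy Garcia | 2019
Frank Wilson | 2018
Peter Johnson | 2021
Rose Johnson | 2023
Tina Wilson | 2021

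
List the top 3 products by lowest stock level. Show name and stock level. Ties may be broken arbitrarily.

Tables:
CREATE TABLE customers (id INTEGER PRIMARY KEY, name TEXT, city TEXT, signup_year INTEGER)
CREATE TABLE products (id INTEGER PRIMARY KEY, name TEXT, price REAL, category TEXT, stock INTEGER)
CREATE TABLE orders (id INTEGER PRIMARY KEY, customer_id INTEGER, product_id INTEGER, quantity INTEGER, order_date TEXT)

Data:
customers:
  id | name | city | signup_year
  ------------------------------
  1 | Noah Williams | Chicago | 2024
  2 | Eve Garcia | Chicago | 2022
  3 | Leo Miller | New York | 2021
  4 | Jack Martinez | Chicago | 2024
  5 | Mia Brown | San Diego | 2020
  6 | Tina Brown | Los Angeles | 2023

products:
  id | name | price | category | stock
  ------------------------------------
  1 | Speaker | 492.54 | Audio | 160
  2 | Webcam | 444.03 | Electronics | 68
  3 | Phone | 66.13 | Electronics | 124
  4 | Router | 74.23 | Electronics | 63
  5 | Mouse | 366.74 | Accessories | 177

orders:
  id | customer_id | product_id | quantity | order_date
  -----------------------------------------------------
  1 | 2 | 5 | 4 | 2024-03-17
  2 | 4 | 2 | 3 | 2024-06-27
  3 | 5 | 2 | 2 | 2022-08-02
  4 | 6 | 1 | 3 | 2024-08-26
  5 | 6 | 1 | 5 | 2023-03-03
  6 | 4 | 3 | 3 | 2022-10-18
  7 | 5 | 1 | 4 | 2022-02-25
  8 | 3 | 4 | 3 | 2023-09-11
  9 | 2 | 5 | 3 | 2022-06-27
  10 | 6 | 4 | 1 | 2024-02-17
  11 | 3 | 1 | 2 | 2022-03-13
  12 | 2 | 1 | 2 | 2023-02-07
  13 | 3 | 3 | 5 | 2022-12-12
SELECT name, stock FROM products ORDER BY stock ASC LIMIT 3

Execution result:
name | stock
Router | 63
Webcam | 68
Phone | 124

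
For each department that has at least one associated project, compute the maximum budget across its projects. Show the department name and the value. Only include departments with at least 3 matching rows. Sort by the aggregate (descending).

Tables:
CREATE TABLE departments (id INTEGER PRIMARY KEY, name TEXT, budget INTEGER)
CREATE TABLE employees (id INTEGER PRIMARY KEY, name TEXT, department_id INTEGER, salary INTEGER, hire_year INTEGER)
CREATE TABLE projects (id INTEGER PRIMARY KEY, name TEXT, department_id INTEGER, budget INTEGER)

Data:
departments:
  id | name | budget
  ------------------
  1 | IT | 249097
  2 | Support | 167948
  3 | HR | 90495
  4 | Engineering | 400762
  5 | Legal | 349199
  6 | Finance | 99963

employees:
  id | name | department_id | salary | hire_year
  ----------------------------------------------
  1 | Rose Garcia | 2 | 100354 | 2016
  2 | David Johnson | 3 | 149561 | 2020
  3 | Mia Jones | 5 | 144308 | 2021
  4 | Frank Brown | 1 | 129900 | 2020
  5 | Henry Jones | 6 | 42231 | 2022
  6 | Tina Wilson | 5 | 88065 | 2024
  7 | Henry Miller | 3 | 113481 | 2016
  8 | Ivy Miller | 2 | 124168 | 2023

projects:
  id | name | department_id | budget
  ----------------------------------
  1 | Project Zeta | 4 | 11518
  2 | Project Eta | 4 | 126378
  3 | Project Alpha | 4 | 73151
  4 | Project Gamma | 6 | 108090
SELECT p.name, MAX(c.budget) AS max_budget FROM projects c JOIN departments p ON c.department_id = p.id GROUP BY p.id, p.name HAVING COUNT(*) >= 3 ORDER BY max_budget DESC

Execution result:
name | max_budget
Engineering | 126378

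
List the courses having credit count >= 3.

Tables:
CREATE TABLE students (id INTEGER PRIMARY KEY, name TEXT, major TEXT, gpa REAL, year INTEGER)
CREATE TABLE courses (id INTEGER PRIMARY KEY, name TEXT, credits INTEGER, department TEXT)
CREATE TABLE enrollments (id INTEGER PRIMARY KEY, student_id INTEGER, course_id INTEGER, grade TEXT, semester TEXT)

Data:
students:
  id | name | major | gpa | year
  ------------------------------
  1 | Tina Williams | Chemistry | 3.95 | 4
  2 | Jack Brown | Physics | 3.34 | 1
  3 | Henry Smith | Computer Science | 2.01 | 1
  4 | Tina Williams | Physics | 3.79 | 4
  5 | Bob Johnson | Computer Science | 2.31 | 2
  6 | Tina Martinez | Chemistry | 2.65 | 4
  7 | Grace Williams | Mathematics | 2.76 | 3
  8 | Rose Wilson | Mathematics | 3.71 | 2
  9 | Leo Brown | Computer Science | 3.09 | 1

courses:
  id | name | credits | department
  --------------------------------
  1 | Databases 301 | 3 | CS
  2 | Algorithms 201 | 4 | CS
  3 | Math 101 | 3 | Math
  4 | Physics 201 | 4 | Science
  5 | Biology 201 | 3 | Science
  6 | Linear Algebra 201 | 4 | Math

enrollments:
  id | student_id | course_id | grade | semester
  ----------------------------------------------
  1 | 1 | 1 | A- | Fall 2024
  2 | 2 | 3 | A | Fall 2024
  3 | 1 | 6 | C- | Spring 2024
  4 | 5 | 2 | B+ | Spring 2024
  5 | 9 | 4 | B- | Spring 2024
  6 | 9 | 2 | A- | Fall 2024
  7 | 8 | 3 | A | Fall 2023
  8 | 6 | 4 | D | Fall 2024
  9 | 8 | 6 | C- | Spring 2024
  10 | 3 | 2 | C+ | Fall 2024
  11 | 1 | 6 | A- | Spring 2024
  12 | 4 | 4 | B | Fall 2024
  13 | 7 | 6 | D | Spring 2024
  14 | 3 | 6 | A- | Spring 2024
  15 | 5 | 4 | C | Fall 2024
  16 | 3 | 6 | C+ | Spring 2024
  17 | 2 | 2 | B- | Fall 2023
SELECT name, credits FROM courses WHERE credits >= 3

Execution result:
name | credits
Databases 301 | 3
Algorithms 201 | 4
Math 101 | 3
Physics 201 | 4
Biology 201 | 3
Linear Algebra 201 | 4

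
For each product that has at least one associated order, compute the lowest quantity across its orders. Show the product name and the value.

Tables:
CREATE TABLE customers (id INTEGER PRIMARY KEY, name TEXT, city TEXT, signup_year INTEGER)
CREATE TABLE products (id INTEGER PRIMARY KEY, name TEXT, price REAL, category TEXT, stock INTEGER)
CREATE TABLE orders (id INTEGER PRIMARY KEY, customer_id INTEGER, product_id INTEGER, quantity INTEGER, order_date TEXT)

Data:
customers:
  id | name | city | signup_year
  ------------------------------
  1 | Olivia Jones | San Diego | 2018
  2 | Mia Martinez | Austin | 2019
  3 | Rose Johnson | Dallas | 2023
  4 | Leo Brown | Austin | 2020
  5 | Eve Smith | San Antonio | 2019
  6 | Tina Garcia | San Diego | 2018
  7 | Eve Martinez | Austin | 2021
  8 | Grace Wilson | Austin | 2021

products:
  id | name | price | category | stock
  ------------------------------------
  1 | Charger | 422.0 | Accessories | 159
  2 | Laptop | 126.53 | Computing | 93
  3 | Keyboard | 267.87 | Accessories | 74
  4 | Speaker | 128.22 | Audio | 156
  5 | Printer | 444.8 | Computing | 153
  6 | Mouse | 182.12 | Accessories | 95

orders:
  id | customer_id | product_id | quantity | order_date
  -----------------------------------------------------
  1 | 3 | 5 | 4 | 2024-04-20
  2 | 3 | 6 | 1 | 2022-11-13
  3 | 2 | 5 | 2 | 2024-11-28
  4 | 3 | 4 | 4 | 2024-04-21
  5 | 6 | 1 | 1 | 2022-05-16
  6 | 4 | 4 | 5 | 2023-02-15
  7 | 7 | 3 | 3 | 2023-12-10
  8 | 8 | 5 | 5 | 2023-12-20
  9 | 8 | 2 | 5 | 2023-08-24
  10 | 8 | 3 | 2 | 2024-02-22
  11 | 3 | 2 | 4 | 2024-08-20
SELECT p.name, MIN(c.quantity) AS min_quantity FROM orders c JOIN products p ON c.product_id = p.id GROUP BY p.id, p.name

Execution result:
name | min_quantity
Charger | 1
Laptop | 4
Keyboard | 2
Speaker | 4
Printer | 2
Mouse | 1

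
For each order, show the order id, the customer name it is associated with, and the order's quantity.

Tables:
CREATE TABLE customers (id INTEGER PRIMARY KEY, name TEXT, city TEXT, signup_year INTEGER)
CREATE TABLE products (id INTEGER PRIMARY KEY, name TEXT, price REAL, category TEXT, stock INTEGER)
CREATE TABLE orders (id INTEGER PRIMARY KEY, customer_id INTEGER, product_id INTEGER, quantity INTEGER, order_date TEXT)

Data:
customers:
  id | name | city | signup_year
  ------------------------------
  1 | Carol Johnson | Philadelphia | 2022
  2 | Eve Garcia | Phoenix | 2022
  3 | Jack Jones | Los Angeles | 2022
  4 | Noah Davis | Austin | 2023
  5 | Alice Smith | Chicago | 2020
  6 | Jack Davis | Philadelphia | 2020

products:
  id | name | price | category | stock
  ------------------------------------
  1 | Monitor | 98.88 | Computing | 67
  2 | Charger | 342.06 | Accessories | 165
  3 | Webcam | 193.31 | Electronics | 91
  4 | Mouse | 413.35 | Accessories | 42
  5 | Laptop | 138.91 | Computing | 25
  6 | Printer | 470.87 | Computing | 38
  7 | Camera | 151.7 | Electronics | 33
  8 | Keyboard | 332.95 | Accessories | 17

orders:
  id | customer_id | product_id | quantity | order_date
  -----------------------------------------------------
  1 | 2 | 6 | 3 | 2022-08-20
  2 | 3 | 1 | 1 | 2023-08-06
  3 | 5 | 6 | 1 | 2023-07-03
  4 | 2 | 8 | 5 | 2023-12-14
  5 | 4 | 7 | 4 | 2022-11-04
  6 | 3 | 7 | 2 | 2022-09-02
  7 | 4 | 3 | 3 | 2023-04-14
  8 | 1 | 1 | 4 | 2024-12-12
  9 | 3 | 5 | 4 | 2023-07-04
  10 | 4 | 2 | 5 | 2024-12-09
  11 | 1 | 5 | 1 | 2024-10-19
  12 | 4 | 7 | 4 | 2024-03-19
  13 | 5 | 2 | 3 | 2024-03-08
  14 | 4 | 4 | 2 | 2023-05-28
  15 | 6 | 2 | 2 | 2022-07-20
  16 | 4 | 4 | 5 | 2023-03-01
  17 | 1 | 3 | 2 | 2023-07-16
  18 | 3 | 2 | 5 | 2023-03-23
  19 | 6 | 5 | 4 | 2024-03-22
SELECT c.id, p.name AS customer, c.quantity FROM orders c JOIN customers p ON c.customer_id = p.id

Execution result:
id | customer | quantity
1 | Eve Garcia | 3
2 | Jack Jones | 1
3 | Alice Smith | 1
4 | Eve Garcia | 5
5 | Noah Davis | 4
6 | Jack Jones | 2
7 | Noah Davis | 3
8 | Carol Johnson | 4
9 | Jack Jones | 4
10 | Noah Davis | 5
11 | Carol Johnson | 1
12 | Noah Davis | 4
13 | Alice Smith | 3
14 | Noah Davis | 2
15 | Jack Davis | 2
16 | Noah Davis | 5
17 | Carol Johnson | 2
18 | Jack Jones | 5
19 | Jack Davis | 4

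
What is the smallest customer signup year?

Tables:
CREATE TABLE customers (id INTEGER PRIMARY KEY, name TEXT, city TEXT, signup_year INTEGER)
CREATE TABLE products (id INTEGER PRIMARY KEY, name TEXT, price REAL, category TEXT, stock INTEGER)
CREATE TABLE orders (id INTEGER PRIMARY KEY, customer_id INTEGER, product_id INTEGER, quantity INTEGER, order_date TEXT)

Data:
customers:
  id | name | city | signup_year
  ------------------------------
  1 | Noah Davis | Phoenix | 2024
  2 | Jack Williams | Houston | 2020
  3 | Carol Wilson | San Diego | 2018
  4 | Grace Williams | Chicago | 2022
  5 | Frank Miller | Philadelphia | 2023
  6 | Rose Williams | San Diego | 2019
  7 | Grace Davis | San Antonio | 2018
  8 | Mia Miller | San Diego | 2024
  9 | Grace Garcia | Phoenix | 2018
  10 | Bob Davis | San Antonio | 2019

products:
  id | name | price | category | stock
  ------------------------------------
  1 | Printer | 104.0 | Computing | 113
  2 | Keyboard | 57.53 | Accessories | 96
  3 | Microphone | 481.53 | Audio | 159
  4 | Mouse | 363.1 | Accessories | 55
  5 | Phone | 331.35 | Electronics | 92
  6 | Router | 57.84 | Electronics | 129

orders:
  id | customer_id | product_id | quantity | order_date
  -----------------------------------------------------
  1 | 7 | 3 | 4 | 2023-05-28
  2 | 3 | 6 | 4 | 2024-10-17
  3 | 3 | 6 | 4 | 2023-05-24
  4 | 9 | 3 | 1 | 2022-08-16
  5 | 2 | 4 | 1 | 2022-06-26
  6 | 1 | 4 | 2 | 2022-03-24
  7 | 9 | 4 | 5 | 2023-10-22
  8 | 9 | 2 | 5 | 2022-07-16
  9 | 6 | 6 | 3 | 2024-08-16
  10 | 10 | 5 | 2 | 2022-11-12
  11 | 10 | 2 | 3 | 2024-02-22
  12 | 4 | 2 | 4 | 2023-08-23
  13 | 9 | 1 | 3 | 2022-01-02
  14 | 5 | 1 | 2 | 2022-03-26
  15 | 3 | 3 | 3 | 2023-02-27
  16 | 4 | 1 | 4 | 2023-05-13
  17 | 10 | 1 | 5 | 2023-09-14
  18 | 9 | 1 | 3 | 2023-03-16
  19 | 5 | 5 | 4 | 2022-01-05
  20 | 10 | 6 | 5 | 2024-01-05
SELECT MIN(signup_year) FROM customers

Execution result:
2018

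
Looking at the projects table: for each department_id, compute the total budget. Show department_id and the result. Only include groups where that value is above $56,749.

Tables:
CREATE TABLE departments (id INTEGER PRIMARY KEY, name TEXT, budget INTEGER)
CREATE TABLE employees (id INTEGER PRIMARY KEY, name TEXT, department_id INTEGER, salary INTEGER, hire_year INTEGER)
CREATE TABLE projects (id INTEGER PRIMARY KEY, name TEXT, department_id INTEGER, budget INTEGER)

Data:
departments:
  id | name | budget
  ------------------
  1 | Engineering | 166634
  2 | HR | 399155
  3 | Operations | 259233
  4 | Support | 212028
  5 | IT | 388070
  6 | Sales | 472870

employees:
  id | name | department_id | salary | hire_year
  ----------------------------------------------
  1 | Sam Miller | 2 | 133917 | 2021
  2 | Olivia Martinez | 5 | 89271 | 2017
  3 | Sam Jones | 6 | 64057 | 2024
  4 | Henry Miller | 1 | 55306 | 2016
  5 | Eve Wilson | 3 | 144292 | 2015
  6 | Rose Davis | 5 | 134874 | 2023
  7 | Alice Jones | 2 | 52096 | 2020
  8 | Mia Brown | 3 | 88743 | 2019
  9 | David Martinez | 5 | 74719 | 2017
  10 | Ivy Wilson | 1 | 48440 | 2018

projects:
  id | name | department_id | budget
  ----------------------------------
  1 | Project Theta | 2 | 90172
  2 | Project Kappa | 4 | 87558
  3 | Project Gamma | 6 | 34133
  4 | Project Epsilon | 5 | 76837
SELECT department_id, SUM(budget) AS sum_budget FROM projects GROUP BY department_id HAVING SUM(budget) > 56749

Execution result:
department_id | sum_budget
2 | 90172
4 | 87558
5 | 76837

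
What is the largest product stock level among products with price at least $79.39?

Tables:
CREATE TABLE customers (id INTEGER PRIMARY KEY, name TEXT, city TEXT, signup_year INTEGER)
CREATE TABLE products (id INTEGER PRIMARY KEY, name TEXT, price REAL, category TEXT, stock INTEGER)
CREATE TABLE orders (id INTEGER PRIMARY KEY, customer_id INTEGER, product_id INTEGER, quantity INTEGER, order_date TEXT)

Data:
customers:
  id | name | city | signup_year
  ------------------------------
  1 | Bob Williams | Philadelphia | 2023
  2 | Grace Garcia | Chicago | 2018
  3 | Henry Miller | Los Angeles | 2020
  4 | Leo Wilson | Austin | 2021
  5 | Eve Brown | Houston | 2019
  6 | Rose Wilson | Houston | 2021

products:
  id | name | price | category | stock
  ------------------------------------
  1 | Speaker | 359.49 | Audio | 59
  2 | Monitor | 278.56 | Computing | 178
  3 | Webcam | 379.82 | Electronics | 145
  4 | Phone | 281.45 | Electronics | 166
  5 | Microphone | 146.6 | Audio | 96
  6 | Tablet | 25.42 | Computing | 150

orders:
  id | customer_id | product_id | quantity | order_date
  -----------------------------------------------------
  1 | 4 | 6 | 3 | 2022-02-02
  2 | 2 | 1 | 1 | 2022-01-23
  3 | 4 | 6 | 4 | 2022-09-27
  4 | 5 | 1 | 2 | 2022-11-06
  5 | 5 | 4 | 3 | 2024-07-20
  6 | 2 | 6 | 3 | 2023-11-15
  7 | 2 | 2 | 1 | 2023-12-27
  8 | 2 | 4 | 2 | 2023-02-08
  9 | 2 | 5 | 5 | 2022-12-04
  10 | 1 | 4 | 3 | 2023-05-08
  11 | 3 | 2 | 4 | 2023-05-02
SELECT MAX(stock) FROM products WHERE price >= 79.39

Execution result:
178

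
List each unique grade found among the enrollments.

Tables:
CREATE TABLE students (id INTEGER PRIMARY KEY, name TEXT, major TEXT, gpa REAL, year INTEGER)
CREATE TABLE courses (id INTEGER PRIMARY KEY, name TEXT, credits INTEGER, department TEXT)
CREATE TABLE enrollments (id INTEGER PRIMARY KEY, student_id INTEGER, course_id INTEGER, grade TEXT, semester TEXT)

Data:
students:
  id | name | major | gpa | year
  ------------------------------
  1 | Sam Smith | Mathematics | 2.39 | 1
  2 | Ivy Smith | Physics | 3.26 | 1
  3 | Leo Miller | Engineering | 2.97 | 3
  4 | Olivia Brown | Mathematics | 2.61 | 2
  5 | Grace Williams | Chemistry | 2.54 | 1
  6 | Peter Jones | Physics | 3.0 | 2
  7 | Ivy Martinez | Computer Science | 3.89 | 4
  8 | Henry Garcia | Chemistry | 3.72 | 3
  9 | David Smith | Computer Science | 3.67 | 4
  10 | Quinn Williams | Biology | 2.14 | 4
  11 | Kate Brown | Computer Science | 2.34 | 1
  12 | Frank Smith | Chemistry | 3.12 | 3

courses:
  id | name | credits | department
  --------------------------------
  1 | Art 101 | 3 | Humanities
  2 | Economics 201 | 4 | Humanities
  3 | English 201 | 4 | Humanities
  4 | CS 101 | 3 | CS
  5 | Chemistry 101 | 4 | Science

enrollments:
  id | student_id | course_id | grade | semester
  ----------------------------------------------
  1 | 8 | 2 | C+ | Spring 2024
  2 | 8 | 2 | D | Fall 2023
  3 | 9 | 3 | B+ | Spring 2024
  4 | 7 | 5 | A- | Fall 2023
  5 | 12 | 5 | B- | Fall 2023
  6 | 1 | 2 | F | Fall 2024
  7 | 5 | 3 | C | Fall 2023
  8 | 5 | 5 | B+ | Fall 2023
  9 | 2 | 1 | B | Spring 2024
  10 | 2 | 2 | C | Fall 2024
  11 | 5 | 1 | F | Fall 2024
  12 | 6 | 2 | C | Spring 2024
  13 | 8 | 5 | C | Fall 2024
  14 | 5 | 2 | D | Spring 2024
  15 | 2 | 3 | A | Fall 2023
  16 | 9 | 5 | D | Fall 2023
SELECT DISTINCT grade FROM enrollments

Execution result:
grade
C+
D
B+
A-
B-
F
C
B
A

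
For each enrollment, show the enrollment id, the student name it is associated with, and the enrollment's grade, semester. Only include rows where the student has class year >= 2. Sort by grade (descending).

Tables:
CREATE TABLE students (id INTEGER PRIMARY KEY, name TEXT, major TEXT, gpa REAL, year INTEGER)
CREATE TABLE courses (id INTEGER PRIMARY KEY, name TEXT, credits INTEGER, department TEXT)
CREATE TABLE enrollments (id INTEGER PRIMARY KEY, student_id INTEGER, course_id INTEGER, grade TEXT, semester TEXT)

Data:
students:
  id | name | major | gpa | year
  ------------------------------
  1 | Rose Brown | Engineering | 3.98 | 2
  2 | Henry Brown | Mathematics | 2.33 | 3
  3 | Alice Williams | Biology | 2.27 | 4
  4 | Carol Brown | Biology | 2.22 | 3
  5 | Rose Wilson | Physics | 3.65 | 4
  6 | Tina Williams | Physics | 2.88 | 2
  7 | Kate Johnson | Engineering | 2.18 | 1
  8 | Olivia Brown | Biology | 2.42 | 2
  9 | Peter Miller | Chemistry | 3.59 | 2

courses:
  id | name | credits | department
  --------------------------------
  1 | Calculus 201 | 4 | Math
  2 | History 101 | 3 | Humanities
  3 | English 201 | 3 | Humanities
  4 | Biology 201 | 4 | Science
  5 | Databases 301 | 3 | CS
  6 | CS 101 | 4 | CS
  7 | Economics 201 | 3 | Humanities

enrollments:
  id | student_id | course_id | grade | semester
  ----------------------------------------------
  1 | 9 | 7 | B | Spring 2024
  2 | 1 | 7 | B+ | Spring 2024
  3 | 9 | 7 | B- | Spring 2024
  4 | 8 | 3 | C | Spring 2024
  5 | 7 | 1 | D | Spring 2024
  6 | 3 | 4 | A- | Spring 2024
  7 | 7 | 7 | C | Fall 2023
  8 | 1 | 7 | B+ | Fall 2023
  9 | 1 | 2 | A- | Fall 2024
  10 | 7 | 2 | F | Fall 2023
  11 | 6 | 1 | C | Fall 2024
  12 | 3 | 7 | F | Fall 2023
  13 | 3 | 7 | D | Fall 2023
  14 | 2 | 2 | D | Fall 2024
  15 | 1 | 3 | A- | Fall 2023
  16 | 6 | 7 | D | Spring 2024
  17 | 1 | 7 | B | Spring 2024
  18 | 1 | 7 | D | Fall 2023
SELECT c.id, p.name AS student, c.grade, c.semester FROM enrollments c JOIN students p ON c.student_id = p.id WHERE p.year >= 2 ORDER BY c.grade DESC

Execution result:
id | student | grade | semester
12 | Alice Williams | F | Fall 2023
13 | Alice Williams | D | Fall 2023
14 | Henry Brown | D | Fall 2024
16 | Tina Williams | D | Spring 2024
18 | Rose Brown | D | Fall 2023
4 | Olivia Brown | C | Spring 2024
11 | Tina Williams | C | Fall 2024
3 | Peter Miller | B- | Spring 2024
2 | Rose Brown | B+ | Spring 2024
8 | Rose Brown | B+ | Fall 2023
1 | Peter Miller | B | Spring 2024
17 | Rose Brown | B | Spring 2024
6 | Alice Williams | A- | Spring 2024
9 | Rose Brown | A- | Fall 2024
15 | Rose Brown | A- | Fall 2023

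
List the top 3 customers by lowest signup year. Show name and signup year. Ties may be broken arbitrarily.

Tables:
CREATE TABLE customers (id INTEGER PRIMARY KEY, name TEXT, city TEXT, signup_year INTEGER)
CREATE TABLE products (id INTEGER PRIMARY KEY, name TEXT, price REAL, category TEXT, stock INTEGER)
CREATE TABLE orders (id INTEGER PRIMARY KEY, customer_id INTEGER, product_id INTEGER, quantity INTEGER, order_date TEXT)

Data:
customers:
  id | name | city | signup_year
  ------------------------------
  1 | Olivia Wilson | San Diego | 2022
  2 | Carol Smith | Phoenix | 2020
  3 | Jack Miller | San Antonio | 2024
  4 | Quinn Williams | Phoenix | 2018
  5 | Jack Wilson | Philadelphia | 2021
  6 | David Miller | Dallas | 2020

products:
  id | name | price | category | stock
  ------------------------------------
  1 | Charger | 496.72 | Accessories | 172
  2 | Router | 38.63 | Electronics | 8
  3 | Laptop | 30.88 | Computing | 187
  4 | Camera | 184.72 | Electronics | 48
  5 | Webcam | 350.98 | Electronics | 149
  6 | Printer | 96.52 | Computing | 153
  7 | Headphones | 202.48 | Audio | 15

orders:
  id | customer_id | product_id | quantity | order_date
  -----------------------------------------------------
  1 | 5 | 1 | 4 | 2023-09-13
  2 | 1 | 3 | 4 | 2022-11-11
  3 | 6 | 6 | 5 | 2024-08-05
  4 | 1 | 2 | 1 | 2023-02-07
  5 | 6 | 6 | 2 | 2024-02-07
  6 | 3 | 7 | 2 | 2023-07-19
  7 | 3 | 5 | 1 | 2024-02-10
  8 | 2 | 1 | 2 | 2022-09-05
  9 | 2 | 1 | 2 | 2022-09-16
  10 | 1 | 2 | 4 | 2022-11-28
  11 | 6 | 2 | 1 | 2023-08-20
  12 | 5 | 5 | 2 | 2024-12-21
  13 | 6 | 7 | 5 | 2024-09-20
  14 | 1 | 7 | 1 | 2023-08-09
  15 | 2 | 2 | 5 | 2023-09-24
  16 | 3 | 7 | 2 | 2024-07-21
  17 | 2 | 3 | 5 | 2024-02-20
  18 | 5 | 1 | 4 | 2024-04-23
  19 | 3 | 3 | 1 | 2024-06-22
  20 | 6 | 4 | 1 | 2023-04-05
SELECT name, signup_year FROM customers ORDER BY signup_year ASC LIMIT 3

Execution result:
name | signup_year
Quinn Williams | 2018
Carol Smith | 2020
David Miller | 2020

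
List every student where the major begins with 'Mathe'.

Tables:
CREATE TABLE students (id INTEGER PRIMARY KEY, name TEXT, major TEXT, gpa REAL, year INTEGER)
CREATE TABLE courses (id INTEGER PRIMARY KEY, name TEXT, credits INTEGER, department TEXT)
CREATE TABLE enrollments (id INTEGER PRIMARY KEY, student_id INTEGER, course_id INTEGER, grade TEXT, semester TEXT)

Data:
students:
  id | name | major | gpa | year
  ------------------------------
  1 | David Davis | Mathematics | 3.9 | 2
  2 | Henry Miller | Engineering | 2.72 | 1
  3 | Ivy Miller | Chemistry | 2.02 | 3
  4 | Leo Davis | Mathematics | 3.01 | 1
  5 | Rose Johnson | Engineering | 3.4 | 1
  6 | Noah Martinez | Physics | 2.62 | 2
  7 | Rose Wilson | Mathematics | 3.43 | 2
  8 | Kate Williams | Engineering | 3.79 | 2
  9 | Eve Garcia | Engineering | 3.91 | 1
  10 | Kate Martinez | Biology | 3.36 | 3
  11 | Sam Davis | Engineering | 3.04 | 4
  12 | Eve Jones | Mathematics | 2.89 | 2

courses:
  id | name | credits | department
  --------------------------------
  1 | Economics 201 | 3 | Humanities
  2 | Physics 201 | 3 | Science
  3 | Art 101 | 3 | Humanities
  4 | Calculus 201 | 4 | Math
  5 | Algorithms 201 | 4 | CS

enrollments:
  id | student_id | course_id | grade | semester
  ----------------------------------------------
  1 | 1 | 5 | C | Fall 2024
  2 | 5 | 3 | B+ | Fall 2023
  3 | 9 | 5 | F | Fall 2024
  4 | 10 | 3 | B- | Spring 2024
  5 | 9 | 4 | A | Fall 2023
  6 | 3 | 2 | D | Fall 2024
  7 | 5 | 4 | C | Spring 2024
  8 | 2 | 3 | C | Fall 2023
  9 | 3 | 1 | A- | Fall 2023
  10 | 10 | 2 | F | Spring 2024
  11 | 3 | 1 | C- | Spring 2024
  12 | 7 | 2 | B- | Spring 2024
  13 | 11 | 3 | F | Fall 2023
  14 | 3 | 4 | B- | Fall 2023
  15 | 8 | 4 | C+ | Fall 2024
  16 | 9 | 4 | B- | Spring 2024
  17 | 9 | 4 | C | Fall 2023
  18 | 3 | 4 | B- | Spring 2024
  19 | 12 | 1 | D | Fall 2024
SELECT name, major FROM students WHERE major LIKE 'Mathe%'

Execution result:
name | major
David Davis | Mathematics
Leo Davis | Mathematics
Rose Wilson | Mathematics
Eve Jones | Mathematics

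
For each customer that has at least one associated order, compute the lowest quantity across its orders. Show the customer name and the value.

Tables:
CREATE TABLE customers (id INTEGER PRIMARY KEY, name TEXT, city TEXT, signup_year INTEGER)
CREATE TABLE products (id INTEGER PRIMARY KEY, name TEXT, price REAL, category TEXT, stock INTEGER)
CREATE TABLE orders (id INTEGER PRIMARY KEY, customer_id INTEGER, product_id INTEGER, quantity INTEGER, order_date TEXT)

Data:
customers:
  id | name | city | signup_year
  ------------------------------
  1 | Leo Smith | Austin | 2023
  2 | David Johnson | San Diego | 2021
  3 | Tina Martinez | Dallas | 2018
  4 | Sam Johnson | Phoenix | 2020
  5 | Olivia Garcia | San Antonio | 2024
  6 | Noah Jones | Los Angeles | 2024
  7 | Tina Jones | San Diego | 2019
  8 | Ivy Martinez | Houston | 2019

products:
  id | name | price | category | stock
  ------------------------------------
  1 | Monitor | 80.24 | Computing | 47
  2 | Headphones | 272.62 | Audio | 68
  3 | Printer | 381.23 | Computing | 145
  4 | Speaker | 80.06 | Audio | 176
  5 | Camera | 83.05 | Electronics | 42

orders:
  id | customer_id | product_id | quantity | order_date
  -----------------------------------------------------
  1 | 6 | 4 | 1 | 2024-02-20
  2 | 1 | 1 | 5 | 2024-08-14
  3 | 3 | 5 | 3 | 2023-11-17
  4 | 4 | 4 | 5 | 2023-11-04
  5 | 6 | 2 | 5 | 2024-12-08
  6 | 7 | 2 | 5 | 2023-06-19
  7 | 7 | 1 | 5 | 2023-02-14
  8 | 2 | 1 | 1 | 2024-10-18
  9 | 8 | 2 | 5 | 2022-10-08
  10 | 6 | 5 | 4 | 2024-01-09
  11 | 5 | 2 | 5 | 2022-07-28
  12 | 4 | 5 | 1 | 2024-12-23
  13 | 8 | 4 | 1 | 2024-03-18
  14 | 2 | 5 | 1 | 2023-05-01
SELECT p.name, MIN(c.quantity) AS min_quantity FROM orders c JOIN customers p ON c.customer_id = p.id GROUP BY p.id, p.name

Execution result:
name | min_quantity
Leo Smith | 5
David Johnson | 1
Tina Martinez | 3
Sam Johnson | 1
Olivia Garcia | 5
Noah Jones | 1
Tina Jones | 5
Ivy Martinez | 1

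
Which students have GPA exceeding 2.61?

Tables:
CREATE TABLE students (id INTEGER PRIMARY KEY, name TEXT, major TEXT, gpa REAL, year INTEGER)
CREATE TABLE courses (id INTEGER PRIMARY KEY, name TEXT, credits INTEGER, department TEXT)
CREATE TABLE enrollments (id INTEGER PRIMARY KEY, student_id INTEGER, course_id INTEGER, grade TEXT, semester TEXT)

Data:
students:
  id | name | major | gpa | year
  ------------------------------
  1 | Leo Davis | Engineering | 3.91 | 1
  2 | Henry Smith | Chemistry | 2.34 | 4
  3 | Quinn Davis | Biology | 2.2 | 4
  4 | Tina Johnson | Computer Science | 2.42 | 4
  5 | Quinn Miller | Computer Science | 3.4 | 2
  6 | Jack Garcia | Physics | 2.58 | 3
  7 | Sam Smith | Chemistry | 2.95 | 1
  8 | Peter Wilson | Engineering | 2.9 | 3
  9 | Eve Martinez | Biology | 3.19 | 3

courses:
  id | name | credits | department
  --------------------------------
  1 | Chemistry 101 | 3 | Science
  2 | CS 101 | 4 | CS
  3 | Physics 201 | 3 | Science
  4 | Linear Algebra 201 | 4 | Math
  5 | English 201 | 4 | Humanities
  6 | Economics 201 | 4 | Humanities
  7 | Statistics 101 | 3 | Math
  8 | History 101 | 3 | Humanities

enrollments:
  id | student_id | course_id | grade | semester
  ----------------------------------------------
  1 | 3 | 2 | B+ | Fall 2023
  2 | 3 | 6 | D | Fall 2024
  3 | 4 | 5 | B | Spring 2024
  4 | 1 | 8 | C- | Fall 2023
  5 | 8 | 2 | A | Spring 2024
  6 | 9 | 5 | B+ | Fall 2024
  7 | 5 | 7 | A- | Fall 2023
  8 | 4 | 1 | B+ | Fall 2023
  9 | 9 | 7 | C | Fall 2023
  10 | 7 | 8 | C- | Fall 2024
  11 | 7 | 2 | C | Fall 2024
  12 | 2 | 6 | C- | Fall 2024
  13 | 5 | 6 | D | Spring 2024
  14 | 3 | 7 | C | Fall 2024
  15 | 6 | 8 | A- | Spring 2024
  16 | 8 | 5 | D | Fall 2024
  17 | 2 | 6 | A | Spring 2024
SELECT name, gpa FROM students WHERE gpa > 2.61

Execution result:
name | gpa
Leo Davis | 3.91
Quinn Miller | 3.40
Sam Smith | 2.95
Peter Wilson | 2.90
Eve Martinez | 3.19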